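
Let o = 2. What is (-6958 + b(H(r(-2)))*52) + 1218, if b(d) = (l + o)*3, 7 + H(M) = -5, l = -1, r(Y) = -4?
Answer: -5584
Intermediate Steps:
H(M) = -12 (H(M) = -7 - 5 = -12)
b(d) = 3 (b(d) = (-1 + 2)*3 = 1*3 = 3)
(-6958 + b(H(r(-2)))*52) + 1218 = (-6958 + 3*52) + 1218 = (-6958 + 156) + 1218 = -6802 + 1218 = -5584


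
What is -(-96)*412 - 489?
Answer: 39063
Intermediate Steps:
-(-96)*412 - 489 = -96*(-412) - 489 = 39552 - 489 = 39063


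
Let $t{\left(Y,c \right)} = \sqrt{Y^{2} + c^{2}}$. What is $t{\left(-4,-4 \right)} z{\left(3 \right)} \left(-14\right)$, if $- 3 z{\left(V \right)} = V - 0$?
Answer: $56 \sqrt{2} \approx 79.196$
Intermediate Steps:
$z{\left(V \right)} = - \frac{V}{3}$ ($z{\left(V \right)} = - \frac{V - 0}{3} = - \frac{V + 0}{3} = - \frac{V}{3}$)
$t{\left(-4,-4 \right)} z{\left(3 \right)} \left(-14\right) = \sqrt{\left(-4\right)^{2} + \left(-4\right)^{2}} \left(\left(- \frac{1}{3}\right) 3\right) \left(-14\right) = \sqrt{16 + 16} \left(-1\right) \left(-14\right) = \sqrt{32} \left(-1\right) \left(-14\right) = 4 \sqrt{2} \left(-1\right) \left(-14\right) = - 4 \sqrt{2} \left(-14\right) = 56 \sqrt{2}$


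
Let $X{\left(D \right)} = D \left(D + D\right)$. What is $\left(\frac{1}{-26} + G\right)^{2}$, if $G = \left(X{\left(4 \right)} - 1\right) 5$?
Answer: $\frac{16232841}{676} \approx 24013.0$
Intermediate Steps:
$X{\left(D \right)} = 2 D^{2}$ ($X{\left(D \right)} = D 2 D = 2 D^{2}$)
$G = 155$ ($G = \left(2 \cdot 4^{2} - 1\right) 5 = \left(2 \cdot 16 - 1\right) 5 = \left(32 - 1\right) 5 = 31 \cdot 5 = 155$)
$\left(\frac{1}{-26} + G\right)^{2} = \left(\frac{1}{-26} + 155\right)^{2} = \left(- \frac{1}{26} + 155\right)^{2} = \left(\frac{4029}{26}\right)^{2} = \frac{16232841}{676}$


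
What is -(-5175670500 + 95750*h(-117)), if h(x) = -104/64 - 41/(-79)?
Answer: 1635545342625/316 ≈ 5.1758e+9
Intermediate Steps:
h(x) = -699/632 (h(x) = -104*1/64 - 41*(-1/79) = -13/8 + 41/79 = -699/632)
-(-5175670500 + 95750*h(-117)) = -95750/(1/(-11390 + (-699/632 - 42664))) = -95750/(1/(-11390 - 26964347/632)) = -95750/(1/(-34162827/632)) = -95750/(-632/34162827) = -95750*(-34162827/632) = 1635545342625/316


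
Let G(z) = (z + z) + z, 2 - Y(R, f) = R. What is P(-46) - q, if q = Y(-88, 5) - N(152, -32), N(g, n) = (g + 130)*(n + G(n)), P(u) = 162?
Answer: -36024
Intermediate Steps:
Y(R, f) = 2 - R
G(z) = 3*z (G(z) = 2*z + z = 3*z)
N(g, n) = 4*n*(130 + g) (N(g, n) = (g + 130)*(n + 3*n) = (130 + g)*(4*n) = 4*n*(130 + g))
q = 36186 (q = (2 - 1*(-88)) - 4*(-32)*(130 + 152) = (2 + 88) - 4*(-32)*282 = 90 - 1*(-36096) = 90 + 36096 = 36186)
P(-46) - q = 162 - 1*36186 = 162 - 36186 = -36024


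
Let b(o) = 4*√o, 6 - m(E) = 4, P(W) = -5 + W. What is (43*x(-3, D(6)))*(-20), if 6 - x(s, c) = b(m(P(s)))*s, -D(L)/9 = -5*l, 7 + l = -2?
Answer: -5160 - 10320*√2 ≈ -19755.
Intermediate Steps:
l = -9 (l = -7 - 2 = -9)
m(E) = 2 (m(E) = 6 - 1*4 = 6 - 4 = 2)
D(L) = -405 (D(L) = -(-45)*(-9) = -9*45 = -405)
x(s, c) = 6 - 4*s*√2 (x(s, c) = 6 - 4*√2*s = 6 - 4*s*√2)
(43*x(-3, D(6)))*(-20) = (43*(6 - 4*(-3)*√2))*(-20) = (43*(6 + 12*√2))*(-20) = (258 + 516*√2)*(-20) = -5160 - 10320*√2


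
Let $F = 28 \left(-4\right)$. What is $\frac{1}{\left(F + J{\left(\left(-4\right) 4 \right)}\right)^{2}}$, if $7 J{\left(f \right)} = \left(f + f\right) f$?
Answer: $\frac{49}{73984} \approx 0.00066231$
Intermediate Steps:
$F = -112$
$J{\left(f \right)} = \frac{2 f^{2}}{7}$ ($J{\left(f \right)} = \frac{\left(f + f\right) f}{7} = \frac{2 f f}{7} = \frac{2 f^{2}}{7}$)
$\frac{1}{\left(F + J{\left(\left(-4\right) 4 \right)}\right)^{2}} = \frac{1}{\left(-112 + \frac{2 \left(\left(-4\right) 4\right)^{2}}{7}\right)^{2}} = \frac{1}{\left(-112 + \frac{2 \left(-16\right)^{2}}{7}\right)^{2}} = \frac{1}{\left(-112 + \frac{2}{7} \cdot 256\right)^{2}} = \frac{1}{\left(-112 + \frac{512}{7}\right)^{2}} = \frac{1}{\left(- \frac{272}{7}\right)^{2}} = \frac{1}{\frac{73984}{49}} = \frac{49}{73984}$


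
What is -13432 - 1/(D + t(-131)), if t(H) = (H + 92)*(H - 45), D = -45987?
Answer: -525500135/39123 ≈ -13432.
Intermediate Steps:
t(H) = (-45 + H)*(92 + H) (t(H) = (92 + H)*(-45 + H) = (-45 + H)*(92 + H))
-13432 - 1/(D + t(-131)) = -13432 - 1/(-45987 + (-4140 + (-131)² + 47*(-131))) = -13432 - 1/(-45987 + (-4140 + 17161 - 6157)) = -13432 - 1/(-45987 + 6864) = -13432 - 1/(-39123) = -13432 - 1*(-1/39123) = -13432 + 1/39123 = -525500135/39123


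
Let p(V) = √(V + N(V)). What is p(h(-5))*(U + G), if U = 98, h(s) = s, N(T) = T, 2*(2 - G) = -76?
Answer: 138*I*√10 ≈ 436.39*I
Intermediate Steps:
G = 40 (G = 2 - ½*(-76) = 2 + 38 = 40)
p(V) = √2*√V (p(V) = √(V + V) = √(2*V) = √2*√V)
p(h(-5))*(U + G) = (√2*√(-5))*(98 + 40) = (√2*(I*√5))*138 = (I*√10)*138 = 138*I*√10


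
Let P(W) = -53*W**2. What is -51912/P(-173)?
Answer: 51912/1586237 ≈ 0.032727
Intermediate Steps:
-51912/P(-173) = -51912/((-53*(-173)**2)) = -51912/((-53*29929)) = -51912/(-1586237) = -51912*(-1/1586237) = 51912/1586237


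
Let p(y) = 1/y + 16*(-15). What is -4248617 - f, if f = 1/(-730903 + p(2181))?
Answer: -6774941885052013/1594622882 ≈ -4.2486e+6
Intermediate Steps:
p(y) = -240 + 1/y (p(y) = 1/y - 240 = -240 + 1/y)
f = -2181/1594622882 (f = 1/(-730903 + (-240 + 1/2181)) = 1/(-730903 - 523439/2181) = 1/(-1594622882/2181) = -2181/1594622882 ≈ -1.3677e-6)
-4248617 - f = -4248617 - 1*(-2181/1594622882) = -4248617 + 2181/1594622882 = -6774941885052013/1594622882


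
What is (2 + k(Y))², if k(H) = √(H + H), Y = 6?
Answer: 16 + 8*√3 ≈ 29.856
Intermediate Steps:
k(H) = √2*√H (k(H) = √(2*H) = √2*√H)
(2 + k(Y))² = (2 + √2*√6)² = (2 + 2*√3)²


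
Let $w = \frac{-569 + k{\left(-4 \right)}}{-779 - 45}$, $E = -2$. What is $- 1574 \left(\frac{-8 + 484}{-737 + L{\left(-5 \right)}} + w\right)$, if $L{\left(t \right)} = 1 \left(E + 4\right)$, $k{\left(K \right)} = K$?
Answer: $- \frac{3252671}{43260} \approx -75.189$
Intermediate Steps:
$L{\left(t \right)} = 2$ ($L{\left(t \right)} = 1 \left(-2 + 4\right) = 1 \cdot 2 = 2$)
$w = \frac{573}{824}$ ($w = \frac{-569 - 4}{-779 - 45} = - \frac{573}{-824} = \left(-573\right) \left(- \frac{1}{824}\right) = \frac{573}{824} \approx 0.69539$)
$- 1574 \left(\frac{-8 + 484}{-737 + L{\left(-5 \right)}} + w\right) = - 1574 \left(\frac{-8 + 484}{-737 + 2} + \frac{573}{824}\right) = - 1574 \left(\frac{476}{-735} + \frac{573}{824}\right) = - 1574 \left(476 \left(- \frac{1}{735}\right) + \frac{573}{824}\right) = - 1574 \left(- \frac{68}{105} + \frac{573}{824}\right) = \left(-1574\right) \frac{4133}{86520} = - \frac{3252671}{43260}$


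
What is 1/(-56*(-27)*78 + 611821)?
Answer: 1/729757 ≈ 1.3703e-6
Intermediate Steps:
1/(-56*(-27)*78 + 611821) = 1/(1512*78 + 611821) = 1/(117936 + 611821) = 1/729757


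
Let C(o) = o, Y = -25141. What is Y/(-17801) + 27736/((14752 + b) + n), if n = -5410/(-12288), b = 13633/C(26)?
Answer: 70111819187777/21720557420485 ≈ 3.2279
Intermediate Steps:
b = 13633/26 ≈ 524.35
n = 2705/6144 (n = -5410*(-1/12288) = 2705/6144 ≈ 0.44027)
Y/(-17801) + 27736/((14752 + b) + n) = -25141/(-17801) + 27736/((14752 + 13633/26) + 2705/6144) = -25141*(-1/17801) + 27736/(397185/26 + 2705/6144) = 25141/17801 + 27736/(1220187485/79872) = 25141/17801 + 27736*(79872/1220187485) = 25141/17801 + 2215329792/1220187485 = 70111819187777/21720557420485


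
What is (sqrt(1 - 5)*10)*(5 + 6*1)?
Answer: 220*I ≈ 220.0*I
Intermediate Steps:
(sqrt(1 - 5)*10)*(5 + 6*1) = (sqrt(-4)*10)*(5 + 6) = ((2*I)*10)*11 = (20*I)*11 = 220*I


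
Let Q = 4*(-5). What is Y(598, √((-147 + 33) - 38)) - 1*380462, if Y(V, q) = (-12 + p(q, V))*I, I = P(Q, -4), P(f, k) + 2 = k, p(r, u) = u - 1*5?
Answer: -383948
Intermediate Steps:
p(r, u) = -5 + u (p(r, u) = u - 5 = -5 + u)
Q = -20
P(f, k) = -2 + k
I = -6 (I = -2 - 4 = -6)
Y(V, q) = 102 - 6*V (Y(V, q) = (-12 + (-5 + V))*(-6) = (-17 + V)*(-6) = 102 - 6*V)
Y(598, √((-147 + 33) - 38)) - 1*380462 = (102 - 6*598) - 1*380462 = (102 - 3588) - 380462 = -3486 - 380462 = -383948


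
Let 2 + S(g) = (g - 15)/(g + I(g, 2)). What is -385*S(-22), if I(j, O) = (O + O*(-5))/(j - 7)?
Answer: 2057/18 ≈ 114.28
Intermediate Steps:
I(j, O) = -4*O/(-7 + j) (I(j, O) = (O - 5*O)/(-7 + j) = (-4*O)/(-7 + j) = -4*O/(-7 + j))
S(g) = -2 + (-15 + g)/(g - 8/(-7 + g)) (S(g) = -2 + (g - 15)/(g - 4*2/(-7 + g)) = -2 + (-15 + g)/(g - 8/(-7 + g)))
-385*S(-22) = -385*(16 - (-7 - 22)*(15 - 22))/(-8 - 22*(-7 - 22)) = -385*(16 - 1*(-29)*(-7))/(-8 - 22*(-29)) = -385*(16 - 203)/(-8 + 638) = -385*(-187)/630 = -11*(-187)/18 = -385*(-187/630) = 2057/18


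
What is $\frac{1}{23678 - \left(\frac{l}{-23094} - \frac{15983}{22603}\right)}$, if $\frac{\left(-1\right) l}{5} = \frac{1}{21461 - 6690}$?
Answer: $\frac{7710368676822}{182571561674197243} \approx 4.2232 \cdot 10^{-5}$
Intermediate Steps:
$l = - \frac{5}{14771}$ ($l = - \frac{5}{21461 - 6690} = - \frac{5}{14771} \approx -0.0003385$)
$\frac{1}{23678 - \left(\frac{l}{-23094} - \frac{15983}{22603}\right)} = \frac{1}{23678 - \left(- \frac{5}{14771 \left(-23094\right)} - \frac{15983}{22603}\right)} = \frac{1}{23678 - \left(\left(- \frac{5}{14771}\right) \left(- \frac{1}{23094}\right) - \frac{15983}{22603}\right)} = \frac{1}{23678 - \left(\frac{5}{341121474} - \frac{15983}{22603}\right)} = \frac{1}{23678 - - \frac{5452144405927}{7710368676822}} = \frac{1}{23678 + \frac{5452144405927}{7710368676822}} = \frac{1}{\frac{182571561674197243}{7710368676822}} = \frac{7710368676822}{182571561674197243}$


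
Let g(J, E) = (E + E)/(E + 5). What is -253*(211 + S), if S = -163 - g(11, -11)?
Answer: -33649/3 ≈ -11216.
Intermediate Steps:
g(J, E) = 2*E/(5 + E) (g(J, E) = (2*E)/(5 + E) = 2*E/(5 + E))
S = -500/3 (S = -163 - 2*(-11)/(5 - 11) = -163 - 2*(-11)/(-6) = -163 - 2*(-11)*(-1)/6 = -163 - 1*11/3 = -163 - 11/3 = -500/3 ≈ -166.67)
-253*(211 + S) = -253*(211 - 500/3) = -253*133/3 = -33649/3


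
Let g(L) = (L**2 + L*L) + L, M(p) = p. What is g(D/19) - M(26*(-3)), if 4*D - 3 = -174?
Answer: 687/8 ≈ 85.875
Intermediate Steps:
D = -171/4 (D = 3/4 + (1/4)*(-174) = 3/4 - 87/2 = -171/4 ≈ -42.750)
g(L) = L + 2*L**2 (g(L) = (L**2 + L**2) + L = 2*L**2 + L = L + 2*L**2)
g(D/19) - M(26*(-3)) = (-171/4/19)*(1 + 2*(-171/4/19)) - 26*(-3) = (-171/4*1/19)*(1 + 2*(-171/4*1/19)) - 1*(-78) = -9*(1 + 2*(-9/4))/4 + 78 = -9*(1 - 9/2)/4 + 78 = -9/4*(-7/2) + 78 = 63/8 + 78 = 687/8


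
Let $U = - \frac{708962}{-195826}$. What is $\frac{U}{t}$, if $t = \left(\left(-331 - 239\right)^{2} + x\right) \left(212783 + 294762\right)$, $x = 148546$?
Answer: $\frac{354481}{23528019028803910} \approx 1.5066 \cdot 10^{-11}$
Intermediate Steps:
$U = \frac{354481}{97913}$ ($U = \left(-708962\right) \left(- \frac{1}{195826}\right) = \frac{354481}{97913} \approx 3.6204$)
$t = 240295150070$ ($t = \left(\left(-331 - 239\right)^{2} + 148546\right) \left(212783 + 294762\right) = \left(\left(-570\right)^{2} + 148546\right) 507545 = \left(324900 + 148546\right) 507545 = 473446 \cdot 507545 = 240295150070$)
$\frac{U}{t} = \frac{354481}{97913 \cdot 240295150070} = \frac{354481}{97913} \cdot \frac{1}{240295150070} = \frac{354481}{23528019028803910}$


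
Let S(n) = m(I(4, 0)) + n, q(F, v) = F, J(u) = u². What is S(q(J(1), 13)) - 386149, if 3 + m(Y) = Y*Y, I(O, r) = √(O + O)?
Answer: -386143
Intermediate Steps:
I(O, r) = √2*√O (I(O, r) = √(2*O) = √2*√O)
m(Y) = -3 + Y² (m(Y) = -3 + Y*Y = -3 + Y²)
S(n) = 5 + n (S(n) = (-3 + (√2*√4)²) + n = (-3 + (√2*2)²) + n = (-3 + (2*√2)²) + n = (-3 + 8) + n = 5 + n)
S(q(J(1), 13)) - 386149 = (5 + 1²) - 386149 = (5 + 1) - 386149 = 6 - 386149 = -386143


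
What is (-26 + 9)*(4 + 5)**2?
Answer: -1377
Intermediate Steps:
(-26 + 9)*(4 + 5)**2 = -17*9**2 = -17*81 = -1377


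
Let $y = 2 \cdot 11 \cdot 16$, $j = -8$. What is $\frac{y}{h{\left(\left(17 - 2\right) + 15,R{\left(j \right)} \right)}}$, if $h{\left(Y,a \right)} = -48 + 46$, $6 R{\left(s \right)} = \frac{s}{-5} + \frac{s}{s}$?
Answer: $-176$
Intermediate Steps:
$R{\left(s \right)} = \frac{1}{6} - \frac{s}{30}$ ($R{\left(s \right)} = \frac{\frac{s}{-5} + \frac{s}{s}}{6} = \frac{s \left(- \frac{1}{5}\right) + 1}{6} = \frac{- \frac{s}{5} + 1}{6} = \frac{1 - \frac{s}{5}}{6} = \frac{1}{6} - \frac{s}{30}$)
$y = 352$ ($y = 22 \cdot 16 = 352$)
$h{\left(Y,a \right)} = -2$
$\frac{y}{h{\left(\left(17 - 2\right) + 15,R{\left(j \right)} \right)}} = \frac{352}{-2} = 352 \left(- \frac{1}{2}\right) = -176$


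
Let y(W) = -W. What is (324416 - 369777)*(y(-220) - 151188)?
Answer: 6848059448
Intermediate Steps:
(324416 - 369777)*(y(-220) - 151188) = (324416 - 369777)*(-1*(-220) - 151188) = -45361*(220 - 151188) = -45361*(-150968) = 6848059448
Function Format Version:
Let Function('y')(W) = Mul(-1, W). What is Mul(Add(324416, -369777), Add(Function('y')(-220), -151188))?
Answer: 6848059448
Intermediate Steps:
Mul(Add(324416, -369777), Add(Function('y')(-220), -151188)) = Mul(Add(324416, -369777), Add(Mul(-1, -220), -151188)) = Mul(-45361, Add(220, -151188)) = Mul(-45361, -150968) = 6848059448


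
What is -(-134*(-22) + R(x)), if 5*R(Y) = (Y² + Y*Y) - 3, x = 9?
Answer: -14899/5 ≈ -2979.8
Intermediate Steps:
R(Y) = -⅗ + 2*Y²/5 (R(Y) = ((Y² + Y*Y) - 3)/5 = ((Y² + Y²) - 3)/5 = (2*Y² - 3)/5 = (-3 + 2*Y²)/5 = -⅗ + 2*Y²/5)
-(-134*(-22) + R(x)) = -(-134*(-22) + (-⅗ + (⅖)*9²)) = -(2948 + (-⅗ + (⅖)*81)) = -(2948 + (-⅗ + 162/5)) = -(2948 + 159/5) = -1*14899/5 = -14899/5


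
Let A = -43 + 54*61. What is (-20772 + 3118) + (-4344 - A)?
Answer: -25249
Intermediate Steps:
A = 3251 (A = -43 + 3294 = 3251)
(-20772 + 3118) + (-4344 - A) = (-20772 + 3118) + (-4344 - 1*3251) = -17654 + (-4344 - 3251) = -17654 - 7595 = -25249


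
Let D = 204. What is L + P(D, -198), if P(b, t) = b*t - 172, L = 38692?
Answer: -1872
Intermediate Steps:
P(b, t) = -172 + b*t
L + P(D, -198) = 38692 + (-172 + 204*(-198)) = 38692 + (-172 - 40392) = 38692 - 40564 = -1872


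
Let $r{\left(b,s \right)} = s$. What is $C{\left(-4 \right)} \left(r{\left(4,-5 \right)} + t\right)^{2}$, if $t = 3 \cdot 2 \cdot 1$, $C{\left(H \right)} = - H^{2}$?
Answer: $-16$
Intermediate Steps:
$t = 6$ ($t = 6 \cdot 1 = 6$)
$C{\left(-4 \right)} \left(r{\left(4,-5 \right)} + t\right)^{2} = - \left(-4\right)^{2} \left(-5 + 6\right)^{2} = \left(-1\right) 16 \cdot 1^{2} = \left(-16\right) 1 = -16$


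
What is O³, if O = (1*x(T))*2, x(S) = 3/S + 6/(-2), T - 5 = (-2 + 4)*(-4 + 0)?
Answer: -512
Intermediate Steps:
T = -3 (T = 5 + (-2 + 4)*(-4 + 0) = 5 + 2*(-4) = 5 - 8 = -3)
x(S) = -3 + 3/S (x(S) = 3/S + 6*(-½) = 3/S - 3 = -3 + 3/S)
O = -8 (O = (1*(-3 + 3/(-3)))*2 = (1*(-3 + 3*(-⅓)))*2 = (1*(-3 - 1))*2 = (1*(-4))*2 = -4*2 = -8)
O³ = (-8)³ = -512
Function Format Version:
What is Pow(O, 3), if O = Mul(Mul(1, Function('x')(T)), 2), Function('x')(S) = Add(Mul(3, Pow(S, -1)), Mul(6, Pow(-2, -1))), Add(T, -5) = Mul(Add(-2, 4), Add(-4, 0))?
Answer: -512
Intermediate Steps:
T = -3 (T = Add(5, Mul(Add(-2, 4), Add(-4, 0))) = Add(5, Mul(2, -4)) = Add(5, -8) = -3)
Function('x')(S) = Add(-3, Mul(3, Pow(S, -1))) (Function('x')(S) = Add(Mul(3, Pow(S, -1)), Mul(6, Rational(-1, 2))) = Add(Mul(3, Pow(S, -1)), -3) = Add(-3, Mul(3, Pow(S, -1))))
O = -8 (O = Mul(Mul(1, Add(-3, Mul(3, Pow(-3, -1)))), 2) = Mul(Mul(1, Add(-3, Mul(3, Rational(-1, 3)))), 2) = Mul(Mul(1, Add(-3, -1)), 2) = Mul(Mul(1, -4), 2) = Mul(-4, 2) = -8)
Pow(O, 3) = Pow(-8, 3) = -512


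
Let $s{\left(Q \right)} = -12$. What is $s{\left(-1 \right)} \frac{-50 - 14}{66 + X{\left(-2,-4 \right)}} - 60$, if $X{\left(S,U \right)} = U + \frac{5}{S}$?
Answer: $- \frac{5604}{119} \approx -47.092$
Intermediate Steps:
$s{\left(-1 \right)} \frac{-50 - 14}{66 + X{\left(-2,-4 \right)}} - 60 = - 12 \frac{-50 - 14}{66 - \left(4 - \frac{5}{-2}\right)} - 60 = - 12 \left(- \frac{64}{66 + \left(-4 + 5 \left(- \frac{1}{2}\right)\right)}\right) - 60 = - 12 \left(- \frac{64}{66 - \frac{13}{2}}\right) - 60 = - 12 \left(- \frac{64}{\frac{119}{2}}\right) - 60 = - 12 \left(\left(-64\right) \frac{2}{119}\right) - 60 = \left(-12\right) \left(- \frac{128}{119}\right) - 60 = \frac{1536}{119} - 60 = - \frac{5604}{119}$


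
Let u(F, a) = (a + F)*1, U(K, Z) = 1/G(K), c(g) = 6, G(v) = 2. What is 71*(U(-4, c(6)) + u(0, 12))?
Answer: 1775/2 ≈ 887.50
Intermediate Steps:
U(K, Z) = 1/2
u(F, a) = F + a (u(F, a) = (F + a)*1 = F + a)
71*(U(-4, c(6)) + u(0, 12)) = 71*(1/2 + (0 + 12)) = 71*(1/2 + 12) = 71*(25/2) = 1775/2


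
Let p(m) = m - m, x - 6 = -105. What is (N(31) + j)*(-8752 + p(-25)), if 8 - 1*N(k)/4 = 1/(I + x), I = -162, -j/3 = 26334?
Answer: 180388924832/261 ≈ 6.9115e+8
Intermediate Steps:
x = -99 (x = 6 - 105 = -99)
j = -79002 (j = -3*26334 = -79002)
p(m) = 0
N(k) = 8356/261 (N(k) = 32 - 4/(-162 - 99) = 32 - 4/(-261) = 32 - 4*(-1/261) = 32 + 4/261 = 8356/261)
(N(31) + j)*(-8752 + p(-25)) = (8356/261 - 79002)*(-8752 + 0) = -20611166/261*(-8752) = 180388924832/261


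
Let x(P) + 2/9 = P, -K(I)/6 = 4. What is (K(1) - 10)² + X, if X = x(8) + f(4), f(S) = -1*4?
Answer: 10438/9 ≈ 1159.8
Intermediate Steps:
K(I) = -24 (K(I) = -6*4 = -24)
f(S) = -4
x(P) = -2/9 + P
X = 34/9 (X = (-2/9 + 8) - 4 = 70/9 - 4 = 34/9 ≈ 3.7778)
(K(1) - 10)² + X = (-24 - 10)² + 34/9 = (-34)² + 34/9 = 1156 + 34/9 = 10438/9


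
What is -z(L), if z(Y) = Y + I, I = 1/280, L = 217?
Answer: -60761/280 ≈ -217.00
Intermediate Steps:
I = 1/280 ≈ 0.0035714
z(Y) = 1/280 + Y (z(Y) = Y + 1/280 = 1/280 + Y)
-z(L) = -(1/280 + 217) = -1*60761/280 = -60761/280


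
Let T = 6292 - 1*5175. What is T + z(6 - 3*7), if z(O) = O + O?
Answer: 1087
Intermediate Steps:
z(O) = 2*O
T = 1117 (T = 6292 - 5175 = 1117)
T + z(6 - 3*7) = 1117 + 2*(6 - 3*7) = 1117 + 2*(6 - 21) = 1117 + 2*(-15) = 1117 - 30 = 1087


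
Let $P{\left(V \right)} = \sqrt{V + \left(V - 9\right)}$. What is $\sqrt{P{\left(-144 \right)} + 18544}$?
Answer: $\sqrt{18544 + 3 i \sqrt{33}} \approx 136.18 + 0.0633 i$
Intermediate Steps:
$P{\left(V \right)} = \sqrt{-9 + 2 V}$ ($P{\left(V \right)} = \sqrt{V + \left(V - 9\right)} = \sqrt{V + \left(-9 + V\right)} = \sqrt{-9 + 2 V}$)
$\sqrt{P{\left(-144 \right)} + 18544} = \sqrt{\sqrt{-9 + 2 \left(-144\right)} + 18544} = \sqrt{\sqrt{-9 - 288} + 18544} = \sqrt{\sqrt{-297} + 18544} = \sqrt{3 i \sqrt{33} + 18544} = \sqrt{18544 + 3 i \sqrt{33}}$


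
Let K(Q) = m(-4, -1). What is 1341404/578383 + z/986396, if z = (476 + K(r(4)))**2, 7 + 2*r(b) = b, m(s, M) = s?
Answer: 363002504564/142628669417 ≈ 2.5451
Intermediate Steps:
r(b) = -7/2 + b/2
K(Q) = -4
z = 222784 (z = (476 - 4)**2 = 472**2 = 222784)
1341404/578383 + z/986396 = 1341404/578383 + 222784/986396 = 1341404*(1/578383) + 222784*(1/986396) = 1341404/578383 + 55696/246599 = 363002504564/142628669417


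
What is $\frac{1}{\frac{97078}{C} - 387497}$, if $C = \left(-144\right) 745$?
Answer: $- \frac{53640}{20785387619} \approx -2.5807 \cdot 10^{-6}$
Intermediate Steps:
$C = -107280$
$\frac{1}{\frac{97078}{C} - 387497} = \frac{1}{\frac{97078}{-107280} - 387497} = \frac{1}{97078 \left(- \frac{1}{107280}\right) - 387497} = \frac{1}{- \frac{48539}{53640} - 387497} = \frac{1}{- \frac{20785387619}{53640}} = - \frac{53640}{20785387619}$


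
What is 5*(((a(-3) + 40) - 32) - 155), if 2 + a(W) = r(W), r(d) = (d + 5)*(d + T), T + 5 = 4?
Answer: -785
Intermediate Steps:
T = -1 (T = -5 + 4 = -1)
r(d) = (-1 + d)*(5 + d) (r(d) = (d + 5)*(d - 1) = (5 + d)*(-1 + d) = (-1 + d)*(5 + d))
a(W) = -7 + W² + 4*W (a(W) = -2 + (-5 + W² + 4*W) = -7 + W² + 4*W)
5*(((a(-3) + 40) - 32) - 155) = 5*((((-7 + (-3)² + 4*(-3)) + 40) - 32) - 155) = 5*((((-7 + 9 - 12) + 40) - 32) - 155) = 5*(((-10 + 40) - 32) - 155) = 5*((30 - 32) - 155) = 5*(-2 - 155) = 5*(-157) = -785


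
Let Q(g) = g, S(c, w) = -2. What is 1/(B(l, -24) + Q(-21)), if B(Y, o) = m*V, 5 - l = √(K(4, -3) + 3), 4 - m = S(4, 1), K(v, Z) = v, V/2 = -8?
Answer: -1/117 ≈ -0.0085470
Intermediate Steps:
V = -16 (V = 2*(-8) = -16)
m = 6 (m = 4 - 1*(-2) = 4 + 2 = 6)
l = 5 - √7 (l = 5 - √(4 + 3) = 5 - √7 ≈ 2.3542)
B(Y, o) = -96 (B(Y, o) = 6*(-16) = -96)
1/(B(l, -24) + Q(-21)) = 1/(-96 - 21) = 1/(-117) = -1/117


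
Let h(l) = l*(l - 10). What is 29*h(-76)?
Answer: 189544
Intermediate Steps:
h(l) = l*(-10 + l)
29*h(-76) = 29*(-76*(-10 - 76)) = 29*(-76*(-86)) = 29*6536 = 189544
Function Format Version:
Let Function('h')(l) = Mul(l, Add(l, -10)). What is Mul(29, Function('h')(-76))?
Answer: 189544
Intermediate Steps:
Function('h')(l) = Mul(l, Add(-10, l))
Mul(29, Function('h')(-76)) = Mul(29, Mul(-76, Add(-10, -76))) = Mul(29, Mul(-76, -86)) = Mul(29, 6536) = 189544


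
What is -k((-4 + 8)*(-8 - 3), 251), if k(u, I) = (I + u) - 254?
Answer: 47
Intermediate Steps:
k(u, I) = -254 + I + u
-k((-4 + 8)*(-8 - 3), 251) = -(-254 + 251 + (-4 + 8)*(-8 - 3)) = -(-254 + 251 + 4*(-11)) = -(-254 + 251 - 44) = -1*(-47) = 47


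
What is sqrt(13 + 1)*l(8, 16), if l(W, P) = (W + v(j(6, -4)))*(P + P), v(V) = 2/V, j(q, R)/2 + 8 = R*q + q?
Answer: 3312*sqrt(14)/13 ≈ 953.26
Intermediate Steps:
j(q, R) = -16 + 2*q + 2*R*q (j(q, R) = -16 + 2*(R*q + q) = -16 + 2*(q + R*q) = -16 + (2*q + 2*R*q) = -16 + 2*q + 2*R*q)
l(W, P) = 2*P*(-1/26 + W) (l(W, P) = (W + 2/(-16 + 2*6 + 2*(-4)*6))*(P + P) = (W + 2/(-16 + 12 - 48))*(2*P) = (W + 2/(-52))*(2*P) = (W + 2*(-1/52))*(2*P) = (W - 1/26)*(2*P) = (-1/26 + W)*(2*P) = 2*P*(-1/26 + W))
sqrt(13 + 1)*l(8, 16) = sqrt(13 + 1)*((1/13)*16*(-1 + 26*8)) = sqrt(14)*((1/13)*16*(-1 + 208)) = sqrt(14)*((1/13)*16*207) = sqrt(14)*(3312/13) = 3312*sqrt(14)/13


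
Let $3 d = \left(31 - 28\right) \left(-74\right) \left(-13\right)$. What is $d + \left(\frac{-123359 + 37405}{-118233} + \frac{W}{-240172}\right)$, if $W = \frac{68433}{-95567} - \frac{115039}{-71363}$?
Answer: $\frac{93221327932318430176289}{96830492375037105198} \approx 962.73$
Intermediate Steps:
$W = \frac{6110347934}{6819947821}$ ($W = 68433 \left(- \frac{1}{95567}\right) - - \frac{115039}{71363} = - \frac{68433}{95567} + \frac{115039}{71363} = \frac{6110347934}{6819947821} \approx 0.89595$)
$d = 962$ ($d = \frac{\left(31 - 28\right) \left(-74\right) \left(-13\right)}{3} = \frac{3 \left(-74\right) \left(-13\right)}{3} = \frac{\left(-222\right) \left(-13\right)}{3} = \frac{1}{3} \cdot 2886 = 962$)
$d + \left(\frac{-123359 + 37405}{-118233} + \frac{W}{-240172}\right) = 962 + \left(\frac{-123359 + 37405}{-118233} + \frac{6110347934}{6819947821 \left(-240172\right)}\right) = 962 + \left(\left(-85954\right) \left(- \frac{1}{118233}\right) + \frac{6110347934}{6819947821} \left(- \frac{1}{240172}\right)\right) = 962 + \left(\frac{85954}{118233} - \frac{3055173967}{818980254032606}\right) = 962 + \frac{70394267532734975813}{96830492375037105198} = \frac{93221327932318430176289}{96830492375037105198}$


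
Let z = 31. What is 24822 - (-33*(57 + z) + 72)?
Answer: 27654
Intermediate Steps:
24822 - (-33*(57 + z) + 72) = 24822 - (-33*(57 + 31) + 72) = 24822 - (-33*88 + 72) = 24822 - (-2904 + 72) = 24822 - 1*(-2832) = 24822 + 2832 = 27654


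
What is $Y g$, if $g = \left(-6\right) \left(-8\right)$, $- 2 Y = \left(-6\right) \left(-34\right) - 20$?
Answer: $-4416$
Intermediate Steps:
$Y = -92$ ($Y = - \frac{\left(-6\right) \left(-34\right) - 20}{2} = - \frac{204 - 20}{2} = \left(- \frac{1}{2}\right) 184 = -92$)
$g = 48$
$Y g = \left(-92\right) 48 = -4416$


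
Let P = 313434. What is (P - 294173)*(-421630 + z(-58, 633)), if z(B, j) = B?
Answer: -8122132568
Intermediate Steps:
(P - 294173)*(-421630 + z(-58, 633)) = (313434 - 294173)*(-421630 - 58) = 19261*(-421688) = -8122132568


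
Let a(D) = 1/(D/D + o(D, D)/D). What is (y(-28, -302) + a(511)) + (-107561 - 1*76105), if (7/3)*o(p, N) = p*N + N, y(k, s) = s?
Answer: -283862617/1543 ≈ -1.8397e+5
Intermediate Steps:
o(p, N) = 3*N/7 + 3*N*p/7 (o(p, N) = 3*(p*N + N)/7 = 3*(N*p + N)/7 = 3*(N + N*p)/7 = 3*N/7 + 3*N*p/7)
a(D) = 1/(10/7 + 3*D/7) (a(D) = 1/(D/D + (3*D*(1 + D)/7)/D) = 1/(1 + (3/7 + 3*D/7)) = 1/(10/7 + 3*D/7))
(y(-28, -302) + a(511)) + (-107561 - 1*76105) = (-302 + 7/(10 + 3*511)) + (-107561 - 1*76105) = (-302 + 7/(10 + 1533)) + (-107561 - 76105) = (-302 + 7/1543) - 183666 = -465979/1543 - 183666 = -283862617/1543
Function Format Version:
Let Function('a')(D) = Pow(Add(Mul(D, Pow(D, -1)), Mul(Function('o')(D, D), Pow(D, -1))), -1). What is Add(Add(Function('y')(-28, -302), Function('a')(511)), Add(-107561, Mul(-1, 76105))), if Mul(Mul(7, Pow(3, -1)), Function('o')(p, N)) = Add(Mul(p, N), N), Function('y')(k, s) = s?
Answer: Rational(-283862617, 1543) ≈ -1.8397e+5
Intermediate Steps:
Function('o')(p, N) = Add(Mul(Rational(3, 7), N), Mul(Rational(3, 7), N, p)) (Function('o')(p, N) = Mul(Rational(3, 7), Add(Mul(p, N), N)) = Mul(Rational(3, 7), Add(Mul(N, p), N)) = Mul(Rational(3, 7), Add(N, Mul(N, p))) = Add(Mul(Rational(3, 7), N), Mul(Rational(3, 7), N, p)))
Function('a')(D) = Pow(Add(Rational(10, 7), Mul(Rational(3, 7), D)), -1) (Function('a')(D) = Pow(Add(Mul(D, Pow(D, -1)), Mul(Mul(Rational(3, 7), D, Add(1, D)), Pow(D, -1))), -1) = Pow(Add(1, Add(Rational(3, 7), Mul(Rational(3, 7), D))), -1) = Pow(Add(Rational(10, 7), Mul(Rational(3, 7), D)), -1))
Add(Add(Function('y')(-28, -302), Function('a')(511)), Add(-107561, Mul(-1, 76105))) = Add(Add(-302, Mul(7, Pow(Add(10, Mul(3, 511)), -1))), Add(-107561, Mul(-1, 76105))) = Add(Add(-302, Mul(7, Pow(Add(10, 1533), -1))), Add(-107561, -76105)) = Add(Add(-302, Mul(7, Pow(1543, -1))), -183666) = Add(Add(-302, Mul(7, Rational(1, 1543))), -183666) = Add(Add(-302, Rational(7, 1543)), -183666) = Add(Rational(-465979, 1543), -183666) = Rational(-283862617, 1543)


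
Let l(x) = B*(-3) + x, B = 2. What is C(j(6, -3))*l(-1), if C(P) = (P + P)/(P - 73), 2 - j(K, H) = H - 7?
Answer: 168/61 ≈ 2.7541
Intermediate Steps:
l(x) = -6 + x (l(x) = 2*(-3) + x = -6 + x)
j(K, H) = 9 - H (j(K, H) = 2 - (H - 7) = 2 - (-7 + H) = 2 + (7 - H) = 9 - H)
C(P) = 2*P/(-73 + P) (C(P) = (2*P)/(-73 + P) = 2*P/(-73 + P))
C(j(6, -3))*l(-1) = (2*(9 - 1*(-3))/(-73 + (9 - 1*(-3))))*(-6 - 1) = (2*(9 + 3)/(-73 + (9 + 3)))*(-7) = (2*12/(-73 + 12))*(-7) = (2*12/(-61))*(-7) = (2*12*(-1/61))*(-7) = -24/61*(-7) = 168/61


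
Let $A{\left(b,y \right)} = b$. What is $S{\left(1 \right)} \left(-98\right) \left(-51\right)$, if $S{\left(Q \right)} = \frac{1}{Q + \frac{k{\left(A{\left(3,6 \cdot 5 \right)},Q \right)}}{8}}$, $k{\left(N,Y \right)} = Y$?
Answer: $\frac{13328}{3} \approx 4442.7$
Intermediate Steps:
$S{\left(Q \right)} = \frac{8}{9 Q}$ ($S{\left(Q \right)} = \frac{1}{Q + \frac{Q}{8}} = \frac{1}{\frac{9}{8} Q} = \frac{8}{9 Q}$)
$S{\left(1 \right)} \left(-98\right) \left(-51\right) = \frac{8}{9 \cdot 1} \left(-98\right) \left(-51\right) = \frac{8}{9} \cdot 1 \left(-98\right) \left(-51\right) = \frac{8}{9} \left(-98\right) \left(-51\right) = \left(- \frac{784}{9}\right) \left(-51\right) = \frac{13328}{3}$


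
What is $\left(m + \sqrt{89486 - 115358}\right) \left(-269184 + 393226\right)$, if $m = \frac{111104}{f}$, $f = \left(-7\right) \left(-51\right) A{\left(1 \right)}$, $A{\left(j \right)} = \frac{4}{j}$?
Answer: $\frac{492198656}{51} + 3473176 i \sqrt{33} \approx 9.651 \cdot 10^{6} + 1.9952 \cdot 10^{7} i$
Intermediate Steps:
$f = 1428$ ($f = \left(-7\right) \left(-51\right) \frac{4}{1} = 357 \cdot 4 \cdot 1 = 357 \cdot 4 = 1428$)
$m = \frac{3968}{51}$ ($m = \frac{111104}{1428} = 111104 \cdot \frac{1}{1428} = \frac{3968}{51} \approx 77.804$)
$\left(m + \sqrt{89486 - 115358}\right) \left(-269184 + 393226\right) = \left(\frac{3968}{51} + \sqrt{89486 - 115358}\right) \left(-269184 + 393226\right) = \left(\frac{3968}{51} + \sqrt{-25872}\right) 124042 = \left(\frac{3968}{51} + 28 i \sqrt{33}\right) 124042 = \frac{492198656}{51} + 3473176 i \sqrt{33}$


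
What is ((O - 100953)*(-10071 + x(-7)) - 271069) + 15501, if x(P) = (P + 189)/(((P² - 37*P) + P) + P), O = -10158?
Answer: 1118674530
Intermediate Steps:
x(P) = (189 + P)/(P² - 35*P) (x(P) = (189 + P)/((P² - 36*P) + P) = (189 + P)/(P² - 35*P))
((O - 100953)*(-10071 + x(-7)) - 271069) + 15501 = ((-10158 - 100953)*(-10071 + (189 - 7)/((-7)*(-35 - 7))) - 271069) + 15501 = (-111111*(-10071 - ⅐*182/(-42)) - 271069) + 15501 = (-111111*(-10071 - ⅐*(-1/42)*182) - 271069) + 15501 = (-111111*(-10071 + 13/21) - 271069) + 15501 = (-111111*(-211478/21) - 271069) + 15501 = (1118930098 - 271069) + 15501 = 1118659029 + 15501 = 1118674530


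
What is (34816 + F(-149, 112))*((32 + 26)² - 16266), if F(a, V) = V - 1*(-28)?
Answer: -451002312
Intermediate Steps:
F(a, V) = 28 + V (F(a, V) = V + 28 = 28 + V)
(34816 + F(-149, 112))*((32 + 26)² - 16266) = (34816 + (28 + 112))*((32 + 26)² - 16266) = (34816 + 140)*(58² - 16266) = 34956*(3364 - 16266) = 34956*(-12902) = -451002312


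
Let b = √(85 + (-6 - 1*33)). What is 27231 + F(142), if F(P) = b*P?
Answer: 27231 + 142*√46 ≈ 28194.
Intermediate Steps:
b = √46 (b = √(85 + (-6 - 33)) = √(85 - 39) = √46 ≈ 6.7823)
F(P) = P*√46 (F(P) = √46*P = P*√46)
27231 + F(142) = 27231 + 142*√46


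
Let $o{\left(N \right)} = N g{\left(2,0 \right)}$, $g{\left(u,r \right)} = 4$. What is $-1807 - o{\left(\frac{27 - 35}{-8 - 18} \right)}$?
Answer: $- \frac{23507}{13} \approx -1808.2$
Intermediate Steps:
$o{\left(N \right)} = 4 N$ ($o{\left(N \right)} = N 4 = 4 N$)
$-1807 - o{\left(\frac{27 - 35}{-8 - 18} \right)} = -1807 - 4 \frac{27 - 35}{-8 - 18} = -1807 - 4 \left(- \frac{8}{-26}\right) = -1807 - 4 \left(\left(-8\right) \left(- \frac{1}{26}\right)\right) = -1807 - 4 \cdot \frac{4}{13} = -1807 - \frac{16}{13} = - \frac{23507}{13}$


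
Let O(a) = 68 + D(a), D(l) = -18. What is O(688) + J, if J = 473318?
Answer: 473368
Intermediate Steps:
O(a) = 50 (O(a) = 68 - 18 = 50)
O(688) + J = 50 + 473318 = 473368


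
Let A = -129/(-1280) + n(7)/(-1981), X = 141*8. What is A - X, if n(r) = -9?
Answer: -2859979971/2535680 ≈ -1127.9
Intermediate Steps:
X = 1128
A = 267069/2535680 (A = -129/(-1280) - 9/(-1981) = -129*(-1/1280) - 9*(-1/1981) = 129/1280 + 9/1981 = 267069/2535680 ≈ 0.10532)
A - X = 267069/2535680 - 1*1128 = 267069/2535680 - 1128 = -2859979971/2535680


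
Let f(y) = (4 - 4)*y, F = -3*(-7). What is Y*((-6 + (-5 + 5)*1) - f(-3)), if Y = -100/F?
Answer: 200/7 ≈ 28.571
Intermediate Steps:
F = 21
f(y) = 0 (f(y) = 0*y = 0)
Y = -100/21 ≈ -4.7619
Y*((-6 + (-5 + 5)*1) - f(-3)) = -100*((-6 + (-5 + 5)*1) - 1*0)/21 = -100*((-6 + 0*1) + 0)/21 = -100*((-6 + 0) + 0)/21 = -100*(-6 + 0)/21 = -100/21*(-6) = 200/7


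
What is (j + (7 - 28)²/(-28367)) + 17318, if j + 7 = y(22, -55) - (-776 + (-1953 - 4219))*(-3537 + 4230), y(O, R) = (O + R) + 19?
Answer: 137076747346/28367 ≈ 4.8323e+6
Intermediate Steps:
y(O, R) = 19 + O + R
j = 4814943 (j = -7 + ((19 + 22 - 55) - (-776 + (-1953 - 4219))*(-3537 + 4230)) = -7 + (-14 - (-776 - 6172)*693) = -7 + (-14 - (-6948)*693) = -7 + (-14 - 1*(-4814964)) = -7 + (-14 + 4814964) = -7 + 4814950 = 4814943)
(j + (7 - 28)²/(-28367)) + 17318 = (4814943 + (7 - 28)²/(-28367)) + 17318 = (4814943 + (-21)²*(-1/28367)) + 17318 = (4814943 + 441*(-1/28367)) + 17318 = (4814943 - 441/28367) + 17318 = 136585487640/28367 + 17318 = 137076747346/28367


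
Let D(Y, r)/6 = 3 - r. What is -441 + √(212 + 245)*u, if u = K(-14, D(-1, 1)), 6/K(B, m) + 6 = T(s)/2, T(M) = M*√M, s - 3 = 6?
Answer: -441 + 4*√457/5 ≈ -423.90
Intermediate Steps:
s = 9 (s = 3 + 6 = 9)
D(Y, r) = 18 - 6*r (D(Y, r) = 6*(3 - r) = 18 - 6*r)
T(M) = M^(3/2)
K(B, m) = ⅘ (K(B, m) = 6/(-6 + 9^(3/2)/2) = 6/(-6 + 27*(½)) = 6/(-6 + 27/2) = 6/(15/2) = 6*(2/15) = ⅘)
u = ⅘ ≈ 0.80000
-441 + √(212 + 245)*u = -441 + √(212 + 245)*(⅘) = -441 + √457*(⅘) = -441 + 4*√457/5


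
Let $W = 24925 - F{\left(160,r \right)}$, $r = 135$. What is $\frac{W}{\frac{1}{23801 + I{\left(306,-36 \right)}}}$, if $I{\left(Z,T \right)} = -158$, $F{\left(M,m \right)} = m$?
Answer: $586109970$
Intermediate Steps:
$W = 24790$ ($W = 24925 - 135 = 24790$)
$\frac{W}{\frac{1}{23801 + I{\left(306,-36 \right)}}} = \frac{24790}{\frac{1}{23801 - 158}} = \frac{24790}{\frac{1}{23643}} = 24790 \frac{1}{\frac{1}{23643}} = 24790 \cdot 23643 = 586109970$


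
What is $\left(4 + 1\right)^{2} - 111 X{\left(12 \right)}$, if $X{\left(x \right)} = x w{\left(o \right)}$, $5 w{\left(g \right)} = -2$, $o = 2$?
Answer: $\frac{2789}{5} \approx 557.8$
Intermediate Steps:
$w{\left(g \right)} = - \frac{2}{5}$ ($w{\left(g \right)} = \frac{1}{5} \left(-2\right) = - \frac{2}{5}$)
$X{\left(x \right)} = - \frac{2 x}{5}$ ($X{\left(x \right)} = x \left(- \frac{2}{5}\right) = - \frac{2 x}{5}$)
$\left(4 + 1\right)^{2} - 111 X{\left(12 \right)} = \left(4 + 1\right)^{2} - 111 \left(\left(- \frac{2}{5}\right) 12\right) = 5^{2} - - \frac{2664}{5} = 25 + \frac{2664}{5} = \frac{2789}{5}$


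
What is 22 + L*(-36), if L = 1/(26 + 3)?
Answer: 602/29 ≈ 20.759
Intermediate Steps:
L = 1/29 ≈ 0.034483
22 + L*(-36) = 22 + (1/29)*(-36) = 22 - 36/29 = 602/29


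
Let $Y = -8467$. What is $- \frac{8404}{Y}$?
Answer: $\frac{8404}{8467} \approx 0.99256$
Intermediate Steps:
$- \frac{8404}{Y} = - \frac{8404}{-8467} = \left(-8404\right) \left(- \frac{1}{8467}\right) = \frac{8404}{8467}$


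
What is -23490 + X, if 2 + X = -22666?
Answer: -46158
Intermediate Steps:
X = -22668 (X = -2 - 22666 = -22668)
-23490 + X = -23490 - 22668 = -46158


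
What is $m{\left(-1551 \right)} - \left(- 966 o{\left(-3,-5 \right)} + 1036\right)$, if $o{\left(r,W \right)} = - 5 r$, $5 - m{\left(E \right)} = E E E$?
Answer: $3731100610$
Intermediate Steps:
$m{\left(E \right)} = 5 - E^{3}$ ($m{\left(E \right)} = 5 - E E E = 5 - E^{2} E = 5 - E^{3}$)
$m{\left(-1551 \right)} - \left(- 966 o{\left(-3,-5 \right)} + 1036\right) = \left(5 - \left(-1551\right)^{3}\right) - \left(- 966 \left(\left(-5\right) \left(-3\right)\right) + 1036\right) = \left(5 - -3731087151\right) - \left(\left(-966\right) 15 + 1036\right) = \left(5 + 3731087151\right) - \left(-14490 + 1036\right) = 3731087156 - -13454 = 3731087156 + 13454 = 3731100610$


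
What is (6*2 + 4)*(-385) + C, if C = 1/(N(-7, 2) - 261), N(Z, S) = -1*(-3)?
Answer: -1589281/258 ≈ -6160.0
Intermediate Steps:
N(Z, S) = 3
C = -1/258 (C = 1/(3 - 261) = 1/(-258) = -1/258 ≈ -0.0038760)
(6*2 + 4)*(-385) + C = (6*2 + 4)*(-385) - 1/258 = (12 + 4)*(-385) - 1/258 = 16*(-385) - 1/258 = -6160 - 1/258 = -1589281/258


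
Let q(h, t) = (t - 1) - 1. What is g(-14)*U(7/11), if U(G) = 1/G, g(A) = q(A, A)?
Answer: -176/7 ≈ -25.143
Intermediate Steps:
q(h, t) = -2 + t (q(h, t) = (-1 + t) - 1 = -2 + t)
g(A) = -2 + A
U(G) = 1/G
g(-14)*U(7/11) = (-2 - 14)/((7/11)) = -16/(7*(1/11)) = -16/7/11 = -16*11/7 = -176/7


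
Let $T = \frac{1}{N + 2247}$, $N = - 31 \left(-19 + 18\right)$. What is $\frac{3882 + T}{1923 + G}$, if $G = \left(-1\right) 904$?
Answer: $\frac{8843197}{2321282} \approx 3.8096$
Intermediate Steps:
$N = 31$ ($N = \left(-31\right) \left(-1\right) = 31$)
$T = \frac{1}{2278}$ ($T = \frac{1}{31 + 2247} = \frac{1}{2278} \approx 0.00043898$)
$G = -904$
$\frac{3882 + T}{1923 + G} = \frac{3882 + \frac{1}{2278}}{1923 - 904} = \frac{8843197}{2278 \cdot 1019} = \frac{8843197}{2278} \cdot \frac{1}{1019} = \frac{8843197}{2321282}$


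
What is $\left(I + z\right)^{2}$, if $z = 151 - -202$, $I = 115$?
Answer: $219024$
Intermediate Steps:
$z = 353$ ($z = 151 + 202 = 353$)
$\left(I + z\right)^{2} = \left(115 + 353\right)^{2} = 468^{2} = 219024$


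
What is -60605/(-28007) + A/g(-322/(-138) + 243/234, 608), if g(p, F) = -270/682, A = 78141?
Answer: -248756202964/1260315 ≈ -1.9738e+5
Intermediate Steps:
g(p, F) = -135/341 (g(p, F) = -270*1/682 = -135/341)
-60605/(-28007) + A/g(-322/(-138) + 243/234, 608) = -60605/(-28007) + 78141/(-135/341) = -60605*(-1/28007) + 78141*(-341/135) = 60605/28007 - 8882027/45 = -248756202964/1260315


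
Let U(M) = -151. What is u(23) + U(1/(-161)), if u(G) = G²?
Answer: 378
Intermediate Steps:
u(23) + U(1/(-161)) = 23² - 151 = 529 - 151 = 378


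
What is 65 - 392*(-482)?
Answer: 189009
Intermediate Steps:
65 - 392*(-482) = 65 + 188944 = 189009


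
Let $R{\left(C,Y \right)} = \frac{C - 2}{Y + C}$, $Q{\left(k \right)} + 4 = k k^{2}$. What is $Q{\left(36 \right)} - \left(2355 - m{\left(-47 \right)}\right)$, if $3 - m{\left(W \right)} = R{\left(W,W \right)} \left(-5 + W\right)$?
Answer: $\frac{2083374}{47} \approx 44327.0$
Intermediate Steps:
$Q{\left(k \right)} = -4 + k^{3}$ ($Q{\left(k \right)} = -4 + k k^{2} = -4 + k^{3}$)
$R{\left(C,Y \right)} = \frac{-2 + C}{C + Y}$
$m{\left(W \right)} = 3 - \frac{\left(-5 + W\right) \left(-2 + W\right)}{2 W}$ ($m{\left(W \right)} = 3 - \frac{-2 + W}{W + W} \left(-5 + W\right) = 3 - \frac{-2 + W}{2 W} \left(-5 + W\right) = 3 - \frac{\left(-5 + W\right) \left(-2 + W\right)}{2 W}$)
$Q{\left(36 \right)} - \left(2355 - m{\left(-47 \right)}\right) = \left(-4 + 36^{3}\right) - \left(2355 - \left(\frac{13}{2} - \frac{5}{-47} - - \frac{47}{2}\right)\right) = \left(-4 + 46656\right) - \left(2355 - \left(\frac{13}{2} - - \frac{5}{47} + \frac{47}{2}\right)\right) = 46652 - \left(2355 - \left(\frac{13}{2} + \frac{5}{47} + \frac{47}{2}\right)\right) = 46652 - \left(2355 - \frac{1415}{47}\right) = 46652 - \frac{109270}{47} = \frac{2083374}{47}$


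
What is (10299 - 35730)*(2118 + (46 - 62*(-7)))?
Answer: -66069738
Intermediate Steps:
(10299 - 35730)*(2118 + (46 - 62*(-7))) = -25431*(2118 + (46 + 434)) = -25431*(2118 + 480) = -25431*2598 = -66069738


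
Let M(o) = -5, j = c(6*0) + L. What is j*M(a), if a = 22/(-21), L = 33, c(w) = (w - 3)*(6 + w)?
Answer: -75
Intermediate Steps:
c(w) = (-3 + w)*(6 + w)
a = -22/21 (a = 22*(-1/21) = -22/21 ≈ -1.0476)
j = 15 (j = (-18 + (6*0)² + 3*(6*0)) + 33 = (-18 + 0² + 3*0) + 33 = (-18 + 0 + 0) + 33 = -18 + 33 = 15)
j*M(a) = 15*(-5) = -75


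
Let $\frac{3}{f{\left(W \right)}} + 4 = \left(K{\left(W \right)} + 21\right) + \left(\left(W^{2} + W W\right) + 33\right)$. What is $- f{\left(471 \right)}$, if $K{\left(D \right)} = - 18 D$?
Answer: $- \frac{3}{435254} \approx -6.8925 \cdot 10^{-6}$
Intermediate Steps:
$f{\left(W \right)} = \frac{3}{50 - 18 W + 2 W^{2}}$ ($f{\left(W \right)} = \frac{3}{-4 - \left(-54 - W^{2} + 18 W - W W\right)} = \frac{3}{-4 - \left(-54 - 2 W^{2} + 18 W\right)} = \frac{3}{-4 + \left(54 - 18 W + 2 W^{2}\right)} = \frac{3}{50 - 18 W + 2 W^{2}}$)
$- f{\left(471 \right)} = - \frac{3}{2 \left(25 + 471^{2} - 4239\right)} = - \frac{3}{2 \left(25 + 221841 - 4239\right)} = - \frac{3}{2 \cdot 217627} = \left(-1\right) \frac{3}{435254} = - \frac{3}{435254}$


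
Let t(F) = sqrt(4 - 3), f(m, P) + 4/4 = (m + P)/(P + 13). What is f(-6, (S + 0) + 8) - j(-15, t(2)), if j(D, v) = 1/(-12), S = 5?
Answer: -101/156 ≈ -0.64744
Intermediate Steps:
f(m, P) = -1 + (P + m)/(13 + P) (f(m, P) = -1 + (m + P)/(P + 13) = -1 + (P + m)/(13 + P))
t(F) = 1 (t(F) = sqrt(1) = 1)
j(D, v) = -1/12
f(-6, (S + 0) + 8) - j(-15, t(2)) = (-13 - 6)/(13 + ((5 + 0) + 8)) - 1*(-1/12) = -19/(13 + (5 + 8)) + 1/12 = -19/(13 + 13) + 1/12 = -19/26 + 1/12 = -101/156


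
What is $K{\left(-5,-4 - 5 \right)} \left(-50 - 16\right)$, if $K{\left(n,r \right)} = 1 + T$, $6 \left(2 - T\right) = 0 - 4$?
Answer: $-242$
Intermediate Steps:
$T = \frac{8}{3}$ ($T = 2 - \frac{0 - 4}{6} = 2 - - \frac{2}{3} = 2 + \frac{2}{3} = \frac{8}{3} \approx 2.6667$)
$K{\left(n,r \right)} = \frac{11}{3}$ ($K{\left(n,r \right)} = 1 + \frac{8}{3} = \frac{11}{3}$)
$K{\left(-5,-4 - 5 \right)} \left(-50 - 16\right) = \frac{11 \left(-50 - 16\right)}{3} = \frac{11}{3} \left(-66\right) = -242$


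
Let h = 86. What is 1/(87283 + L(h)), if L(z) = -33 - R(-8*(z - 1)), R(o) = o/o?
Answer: 1/87249 ≈ 1.1461e-5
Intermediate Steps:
R(o) = 1
L(z) = -34 (L(z) = -33 - 1*1 = -33 - 1 = -34)
1/(87283 + L(h)) = 1/(87283 - 34) = 1/87249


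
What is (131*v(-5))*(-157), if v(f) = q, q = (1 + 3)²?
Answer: -329072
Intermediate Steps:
q = 16 (q = 4² = 16)
v(f) = 16
(131*v(-5))*(-157) = (131*16)*(-157) = 2096*(-157) = -329072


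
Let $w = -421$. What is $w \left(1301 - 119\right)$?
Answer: $-497622$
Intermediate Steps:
$w \left(1301 - 119\right) = - 421 \left(1301 - 119\right) = \left(-421\right) 1182 = -497622$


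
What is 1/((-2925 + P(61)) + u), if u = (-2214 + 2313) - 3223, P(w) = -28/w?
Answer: -61/369017 ≈ -0.00016530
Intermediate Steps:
u = -3124 (u = 99 - 3223 = -3124)
1/((-2925 + P(61)) + u) = 1/((-2925 - 28/61) - 3124) = 1/(-178453/61 - 3124) = 1/(-369017/61) = -61/369017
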